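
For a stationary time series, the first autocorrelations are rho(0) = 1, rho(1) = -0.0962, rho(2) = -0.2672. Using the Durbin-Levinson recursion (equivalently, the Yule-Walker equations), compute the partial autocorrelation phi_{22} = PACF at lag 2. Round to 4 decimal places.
\phi_{22} = -0.2790

The PACF at lag k is phi_{kk}, the last component of the solution
to the Yule-Walker system G_k phi = r_k where
  (G_k)_{ij} = rho(|i - j|), (r_k)_i = rho(i), i,j = 1..k.
Equivalently, Durbin-Levinson gives phi_{kk} iteratively:
  phi_{11} = rho(1)
  phi_{kk} = [rho(k) - sum_{j=1..k-1} phi_{k-1,j} rho(k-j)]
            / [1 - sum_{j=1..k-1} phi_{k-1,j} rho(j)],
  phi_{k,j} = phi_{k-1,j} - phi_{kk} phi_{k-1,k-j},  j = 1..k-1.
Step k = 1:
  phi_11 = rho(1) = -0.0962.
Step k = 2:
  phi_22 = [rho(2) - phi_11 rho(1)] / [1 - phi_11 rho(1)] = [-0.2672 - (-0.0962)(-0.0962)] / [1 - (-0.0962)(-0.0962)]
         = -0.27645444 / 0.99074556 = -0.279.
Therefore phi_{22} = -0.2790.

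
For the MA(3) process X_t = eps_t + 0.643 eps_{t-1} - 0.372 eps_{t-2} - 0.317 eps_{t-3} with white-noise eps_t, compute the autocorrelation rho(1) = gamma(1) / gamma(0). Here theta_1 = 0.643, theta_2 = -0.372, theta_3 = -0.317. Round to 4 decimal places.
\rho(1) = 0.3158

For an MA(q) process with theta_0 = 1, the autocovariance is
  gamma(k) = sigma^2 * sum_{i=0..q-k} theta_i * theta_{i+k},
and rho(k) = gamma(k) / gamma(0). Sigma^2 cancels.
  numerator   = (1)*(0.643) + (0.643)*(-0.372) + (-0.372)*(-0.317) = 0.521728.
  denominator = (1)^2 + (0.643)^2 + (-0.372)^2 + (-0.317)^2 = 1.652322.
  rho(1) = 0.521728 / 1.652322 = 0.3158.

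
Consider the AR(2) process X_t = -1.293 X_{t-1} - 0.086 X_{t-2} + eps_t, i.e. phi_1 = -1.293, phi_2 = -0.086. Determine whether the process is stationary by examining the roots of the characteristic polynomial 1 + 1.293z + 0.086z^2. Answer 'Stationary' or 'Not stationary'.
\text{Not stationary}

The AR(p) characteristic polynomial is P(z) = 1 + 1.293z + 0.086z^2.
Stationarity requires all roots to lie outside the unit circle, i.e. |z| > 1 for every root.
Set 1 + (1.293) z + (0.086) z^2 = 0, i.e. a z^2 + b z + c = 0 with a = 0.086, b = 1.293, c = 1.
Discriminant D = b^2 - 4ac = (1.293)^2 - 4*(0.086)*1 = 1.671849 - (0.344) = 1.327849.
D >= 0, so the roots are real: z = (-b +/- sqrt(D)) / (2a) = (-1.293 +/- 1.152323) / (0.172).
  z_1 = (-1.293 + 1.152323) / (0.172) = -0.8179,   |z_1| = 0.8179.
  z_2 = (-1.293 - 1.152323) / (0.172) = -14.217,   |z_2| = 14.217.
Moduli of all roots: 0.8179, 14.2170.
All moduli strictly greater than 1? No.
Verdict: Not stationary.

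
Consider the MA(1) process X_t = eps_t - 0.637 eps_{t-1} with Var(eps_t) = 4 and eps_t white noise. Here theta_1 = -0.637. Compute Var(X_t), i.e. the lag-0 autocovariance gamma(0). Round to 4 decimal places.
\gamma(0) = 5.6231

For an MA(q) process X_t = eps_t + sum_i theta_i eps_{t-i} with
Var(eps_t) = sigma^2, the variance is
  gamma(0) = sigma^2 * (1 + sum_i theta_i^2).
  sum_i theta_i^2 = (-0.637)^2 = 0.405769.
  gamma(0) = 4 * (1 + 0.405769) = 4 * 1.405769 = 5.623076, which rounds to 5.6231.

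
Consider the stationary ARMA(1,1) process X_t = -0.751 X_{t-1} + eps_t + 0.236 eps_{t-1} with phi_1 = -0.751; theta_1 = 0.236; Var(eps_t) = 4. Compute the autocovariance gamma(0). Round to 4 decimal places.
\gamma(0) = 6.4333

Multiply the model equation by X_{t-k} and take expectations. With theta_0 = psi_0 = 1 and psi_j the MA(infinity) weights, this gives
  gamma(k) - sum_i phi_i gamma(k-i) = c_k,
  c_k = sigma^2 * sum_{j=k..q} theta_j psi_{j-k}   (c_k = 0 for k > q),
using gamma(-m) = gamma(m).
psi-weights needed (psi_j = theta_j + sum_i phi_i psi_{j-i}):
  psi_1 = theta_1 + phi_1 = 0.236 + (-0.751) = -0.515
Right-hand sides:
  c_0 = sigma^2 (1 + theta_1 psi_1) = 4 * (1 + (0.236)(-0.515)) = 4 * 0.87846 = 3.51384
  c_1 = sigma^2 theta_1 = 4 * (0.236) = 0.944
  c_2 = 0
Equations for k = 0 and k = 1 (AR order 1):
  gamma(0) = phi_1 gamma(1) + c_0
  gamma(1) = phi_1 gamma(0) + c_1
Substituting the second into the first: gamma(0) (1 - phi_1^2) = c_0 + phi_1 c_1, so
  gamma(0) = (c_0 + phi_1 c_1) / (1 - phi_1^2) = (3.51384 + (-0.751)(0.944)) / (1 - (-0.751)^2) = 2.804896 / 0.435999 = 6.433262.
Therefore gamma(0) = 6.4333 (to 4 decimal places).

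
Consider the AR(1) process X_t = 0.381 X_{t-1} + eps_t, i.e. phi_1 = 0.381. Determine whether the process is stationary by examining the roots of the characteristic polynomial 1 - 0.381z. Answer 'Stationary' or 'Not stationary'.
\text{Stationary}

The AR(p) characteristic polynomial is P(z) = 1 - 0.381z.
Stationarity requires all roots to lie outside the unit circle, i.e. |z| > 1 for every root.
This is linear in z: 1 + (-0.381) z = 0  =>  z = -1/(-0.381) = 2.624672,  |z| = 2.624672.
Moduli of all roots: 2.6247.
All moduli strictly greater than 1? Yes.
Verdict: Stationary.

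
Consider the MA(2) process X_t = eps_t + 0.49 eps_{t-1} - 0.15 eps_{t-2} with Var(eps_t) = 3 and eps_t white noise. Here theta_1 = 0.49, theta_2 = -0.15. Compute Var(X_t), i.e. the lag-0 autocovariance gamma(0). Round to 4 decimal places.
\gamma(0) = 3.7878

For an MA(q) process X_t = eps_t + sum_i theta_i eps_{t-i} with
Var(eps_t) = sigma^2, the variance is
  gamma(0) = sigma^2 * (1 + sum_i theta_i^2).
  sum_i theta_i^2 = (0.49)^2 + (-0.15)^2 = 0.2401 + 0.0225 = 0.2626.
  gamma(0) = 3 * (1 + 0.2626) = 3 * 1.2626 = 3.7878.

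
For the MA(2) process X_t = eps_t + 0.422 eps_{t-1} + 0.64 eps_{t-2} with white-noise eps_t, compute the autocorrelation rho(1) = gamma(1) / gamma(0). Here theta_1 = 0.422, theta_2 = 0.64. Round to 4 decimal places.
\rho(1) = 0.4359

For an MA(q) process with theta_0 = 1, the autocovariance is
  gamma(k) = sigma^2 * sum_{i=0..q-k} theta_i * theta_{i+k},
and rho(k) = gamma(k) / gamma(0). Sigma^2 cancels.
  numerator   = (1)*(0.422) + (0.422)*(0.64) = 0.69208.
  denominator = (1)^2 + (0.422)^2 + (0.64)^2 = 1.587684.
  rho(1) = 0.69208 / 1.587684 = 0.4359.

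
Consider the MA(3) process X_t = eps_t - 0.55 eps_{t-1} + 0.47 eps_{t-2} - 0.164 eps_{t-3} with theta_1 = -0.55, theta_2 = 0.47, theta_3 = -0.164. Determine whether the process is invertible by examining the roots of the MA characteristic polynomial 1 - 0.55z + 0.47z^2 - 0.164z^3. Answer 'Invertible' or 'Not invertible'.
\text{Invertible}

The MA(q) characteristic polynomial is P(z) = 1 - 0.55z + 0.47z^2 - 0.164z^3.
Invertibility requires all roots to lie outside the unit circle, i.e. |z| > 1 for every root.
Degree 3: look for a simple real root z0 first, then factor out (1 - z/z0) and solve the remaining quadratic.
Testing z0 = 2.5: P(2.5) = 1 + (-0.55)(2.5) + (0.47)(2.5)^2 + (-0.164)(2.5)^3
  = 1 + (-1.375) + (2.9375) + (-2.5625) = 0.  So z_0 = 2.5 is a root, |z_0| = 2.5.
Divide out the factor (1 - 0.4 z) = (1 - z/z0) (since 1/z0 = 0.4):
  P(z) = (1 - 0.4 z)(1 + (-0.15) z + (0.41) z^2)
  [check: z-coef -0.15 - (0.4) = -0.55; z^2-coef 0.41 - (0.4)(-0.15) = 0.47; z^3-coef -(0.4)(0.41) = -0.164.]
Remaining roots from the quadratic factor 1 + (-0.15) z + (0.41) z^2:
  Set 1 + (-0.15) z + (0.41) z^2 = 0, i.e. a z^2 + b z + c = 0 with a = 0.41, b = -0.15, c = 1.
  Discriminant D = b^2 - 4ac = (-0.15)^2 - 4*(0.41)*1 = 0.0225 - (1.64) = -1.6175.
  D < 0, so the roots are the complex-conjugate pair z = (-b +/- i sqrt(-D)) / (2a) = 0.1829 +/- 1.551i.
  For a conjugate pair |z|^2 = z * conj(z) = (product of roots) = c/a = 1/(0.41) = 2.439024, so |z| = sqrt(2.439024) = 1.5617 for both roots.
Moduli of all roots: 2.5000, 1.5617, 1.5617.
All moduli strictly greater than 1? Yes.
Verdict: Invertible.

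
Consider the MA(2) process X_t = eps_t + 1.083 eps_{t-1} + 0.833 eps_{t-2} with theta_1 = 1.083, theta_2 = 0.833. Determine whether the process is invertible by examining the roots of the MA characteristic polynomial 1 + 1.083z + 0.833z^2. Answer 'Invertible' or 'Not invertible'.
\text{Invertible}

The MA(q) characteristic polynomial is P(z) = 1 + 1.083z + 0.833z^2.
Invertibility requires all roots to lie outside the unit circle, i.e. |z| > 1 for every root.
Set 1 + (1.083) z + (0.833) z^2 = 0, i.e. a z^2 + b z + c = 0 with a = 0.833, b = 1.083, c = 1.
Discriminant D = b^2 - 4ac = (1.083)^2 - 4*(0.833)*1 = 1.172889 - (3.332) = -2.159111.
D < 0, so the roots are the complex-conjugate pair z = (-b +/- i sqrt(-D)) / (2a) = -0.6501 +/- 0.882i.
For a conjugate pair |z|^2 = z * conj(z) = (product of roots) = c/a = 1/(0.833) = 1.20048, so |z| = sqrt(1.20048) = 1.0957 for both roots.
Moduli of all roots: 1.0957, 1.0957.
All moduli strictly greater than 1? Yes.
Verdict: Invertible.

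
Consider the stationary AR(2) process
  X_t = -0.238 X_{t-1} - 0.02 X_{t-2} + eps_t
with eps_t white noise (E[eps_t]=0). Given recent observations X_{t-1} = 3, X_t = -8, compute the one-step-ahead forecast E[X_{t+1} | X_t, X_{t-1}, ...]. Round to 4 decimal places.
E[X_{t+1} \mid \mathcal F_t] = 1.8440

For an AR(p) model X_t = c + sum_i phi_i X_{t-i} + eps_t, the
one-step-ahead conditional mean is
  E[X_{t+1} | X_t, ...] = c + sum_i phi_i X_{t+1-i}.
Substitute known values:
  E[X_{t+1} | ...] = (-0.238) * (-8) + (-0.02) * (3)
                   = 1.8440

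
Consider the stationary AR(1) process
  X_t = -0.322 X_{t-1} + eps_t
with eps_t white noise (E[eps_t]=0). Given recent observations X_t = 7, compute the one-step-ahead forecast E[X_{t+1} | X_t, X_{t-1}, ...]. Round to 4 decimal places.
E[X_{t+1} \mid \mathcal F_t] = -2.2540

For an AR(p) model X_t = c + sum_i phi_i X_{t-i} + eps_t, the
one-step-ahead conditional mean is
  E[X_{t+1} | X_t, ...] = c + sum_i phi_i X_{t+1-i}.
Substitute known values:
  E[X_{t+1} | ...] = (-0.322) * (7)
                   = -2.2540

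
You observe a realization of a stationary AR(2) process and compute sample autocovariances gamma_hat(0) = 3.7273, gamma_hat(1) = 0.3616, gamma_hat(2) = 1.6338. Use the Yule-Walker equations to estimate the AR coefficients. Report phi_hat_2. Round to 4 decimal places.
\hat\phi_{2} = 0.4330

The Yule-Walker equations for an AR(p) process read, in matrix form,
  Gamma_p phi = r_p,   with   (Gamma_p)_{ij} = gamma(|i - j|),
                       (r_p)_i = gamma(i),   i,j = 1..p.
Substitute the sample gammas (Toeplitz matrix and right-hand side of size 2):
  Gamma_p = [[3.7273, 0.3616], [0.3616, 3.7273]]
  r_p     = [0.3616, 1.6338]
Written out:
  3.7273 phi_1 + 0.3616 phi_2 = 0.3616
  0.3616 phi_1 + 3.7273 phi_2 = 1.6338
Solve by Cramer's rule:
  det = gamma(0)^2 - gamma(1)^2 = (3.7273)^2 - (0.3616)^2 = 13.89276529 - 0.13075456 = 13.76201073
  phi_hat_1 = [gamma(1) gamma(0) - gamma(1) gamma(2)] / det = [(0.3616)(3.7273) - (0.3616)(1.6338)] / 13.76201073 = 0.7570096 / 13.76201073 = 0.055
  phi_hat_2 = [gamma(0) gamma(2) - gamma(1)^2] / det = [(3.7273)(1.6338) - (0.3616)^2] / 13.76201073 = 5.95890818 / 13.76201073 = 0.433
So phi_hat = [0.0550, 0.4330].
Therefore phi_hat_2 = 0.4330.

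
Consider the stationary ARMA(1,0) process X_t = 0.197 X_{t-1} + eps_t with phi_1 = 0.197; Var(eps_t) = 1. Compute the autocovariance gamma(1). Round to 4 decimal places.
\gamma(1) = 0.2050

Multiply the model equation by X_{t-k} and take expectations. With theta_0 = psi_0 = 1 and psi_j the MA(infinity) weights, this gives
  gamma(k) - sum_i phi_i gamma(k-i) = c_k,
  c_k = sigma^2 * sum_{j=k..q} theta_j psi_{j-k}   (c_k = 0 for k > q),
using gamma(-m) = gamma(m).
Pure AR (q = 0): c_0 = sigma^2 = 1, c_k = 0 for k >= 1.
Equations for k = 0 and k = 1 (AR order 1):
  gamma(0) = phi_1 gamma(1) + c_0
  gamma(1) = phi_1 gamma(0) + c_1
Substituting the second into the first: gamma(0) (1 - phi_1^2) = c_0 + phi_1 c_1, so
  gamma(0) = c_0 / (1 - phi_1^2) = 1 / (1 - (0.197)^2) = 1 / 0.961191 = 1.040376.
  gamma(1) = phi_1 gamma(0) = (0.197)(1.040376) = 0.204954.
Therefore gamma(1) = 0.2050 (to 4 decimal places).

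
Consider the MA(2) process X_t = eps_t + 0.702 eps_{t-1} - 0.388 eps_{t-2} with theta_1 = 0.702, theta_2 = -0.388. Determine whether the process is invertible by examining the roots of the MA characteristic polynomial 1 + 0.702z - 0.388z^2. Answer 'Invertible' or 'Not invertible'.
\text{Not invertible}

The MA(q) characteristic polynomial is P(z) = 1 + 0.702z - 0.388z^2.
Invertibility requires all roots to lie outside the unit circle, i.e. |z| > 1 for every root.
Set 1 + (0.702) z + (-0.388) z^2 = 0, i.e. a z^2 + b z + c = 0 with a = -0.388, b = 0.702, c = 1.
Discriminant D = b^2 - 4ac = (0.702)^2 - 4*(-0.388)*1 = 0.492804 - (-1.552) = 2.044804.
D >= 0, so the roots are real: z = (-b +/- sqrt(D)) / (2a) = (-0.702 +/- 1.429966) / (-0.776).
  z_1 = (-0.702 + 1.429966) / (-0.776) = -0.9381,   |z_1| = 0.9381.
  z_2 = (-0.702 - 1.429966) / (-0.776) = 2.7474,   |z_2| = 2.7474.
Moduli of all roots: 0.9381, 2.7474.
All moduli strictly greater than 1? No.
Verdict: Not invertible.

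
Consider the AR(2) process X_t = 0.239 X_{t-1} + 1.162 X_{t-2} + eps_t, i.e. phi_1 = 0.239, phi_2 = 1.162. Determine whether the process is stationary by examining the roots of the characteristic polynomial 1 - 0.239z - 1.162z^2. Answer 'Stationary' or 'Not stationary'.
\text{Not stationary}

The AR(p) characteristic polynomial is P(z) = 1 - 0.239z - 1.162z^2.
Stationarity requires all roots to lie outside the unit circle, i.e. |z| > 1 for every root.
Set 1 + (-0.239) z + (-1.162) z^2 = 0, i.e. a z^2 + b z + c = 0 with a = -1.162, b = -0.239, c = 1.
Discriminant D = b^2 - 4ac = (-0.239)^2 - 4*(-1.162)*1 = 0.057121 - (-4.648) = 4.705121.
D >= 0, so the roots are real: z = (-b +/- sqrt(D)) / (2a) = (0.239 +/- 2.169129) / (-2.324).
  z_1 = (0.239 + 2.169129) / (-2.324) = -1.0362,   |z_1| = 1.0362.
  z_2 = (0.239 - 2.169129) / (-2.324) = 0.8305,   |z_2| = 0.8305.
Moduli of all roots: 1.0362, 0.8305.
All moduli strictly greater than 1? No.
Verdict: Not stationary.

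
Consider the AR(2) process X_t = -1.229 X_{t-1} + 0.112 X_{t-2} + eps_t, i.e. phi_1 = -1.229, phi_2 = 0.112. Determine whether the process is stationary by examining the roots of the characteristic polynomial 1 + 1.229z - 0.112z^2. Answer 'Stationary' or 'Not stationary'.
\text{Not stationary}

The AR(p) characteristic polynomial is P(z) = 1 + 1.229z - 0.112z^2.
Stationarity requires all roots to lie outside the unit circle, i.e. |z| > 1 for every root.
Set 1 + (1.229) z + (-0.112) z^2 = 0, i.e. a z^2 + b z + c = 0 with a = -0.112, b = 1.229, c = 1.
Discriminant D = b^2 - 4ac = (1.229)^2 - 4*(-0.112)*1 = 1.510441 - (-0.448) = 1.958441.
D >= 0, so the roots are real: z = (-b +/- sqrt(D)) / (2a) = (-1.229 +/- 1.399443) / (-0.224).
  z_1 = (-1.229 + 1.399443) / (-0.224) = -0.7609,   |z_1| = 0.7609.
  z_2 = (-1.229 - 1.399443) / (-0.224) = 11.7341,   |z_2| = 11.7341.
Moduli of all roots: 0.7609, 11.7341.
All moduli strictly greater than 1? No.
Verdict: Not stationary.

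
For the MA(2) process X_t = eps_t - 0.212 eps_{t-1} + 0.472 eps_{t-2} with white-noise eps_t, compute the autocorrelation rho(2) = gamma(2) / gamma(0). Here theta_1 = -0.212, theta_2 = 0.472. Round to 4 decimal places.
\rho(2) = 0.3723

For an MA(q) process with theta_0 = 1, the autocovariance is
  gamma(k) = sigma^2 * sum_{i=0..q-k} theta_i * theta_{i+k},
and rho(k) = gamma(k) / gamma(0). Sigma^2 cancels.
  numerator   = (1)*(0.472) = 0.472.
  denominator = (1)^2 + (-0.212)^2 + (0.472)^2 = 1.267728.
  rho(2) = 0.472 / 1.267728 = 0.3723.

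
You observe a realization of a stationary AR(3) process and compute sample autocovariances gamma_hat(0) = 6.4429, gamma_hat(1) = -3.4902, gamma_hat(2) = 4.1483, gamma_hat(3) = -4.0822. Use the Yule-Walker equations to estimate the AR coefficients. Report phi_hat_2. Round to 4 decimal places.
\hat\phi_{2} = 0.3990

The Yule-Walker equations for an AR(p) process read, in matrix form,
  Gamma_p phi = r_p,   with   (Gamma_p)_{ij} = gamma(|i - j|),
                       (r_p)_i = gamma(i),   i,j = 1..p.
Substitute the sample gammas (Toeplitz matrix and right-hand side of size 3):
  Gamma_p = [[6.4429, -3.4902, 4.1483], [-3.4902, 6.4429, -3.4902], [4.1483, -3.4902, 6.4429]]
  r_p     = [-3.4902, 4.1483, -4.0822]
Written out (R1..R3):
  (R1) 6.4429 phi_1 - 3.4902 phi_2 + 4.1483 phi_3 = -3.4902
  (R2) -3.4902 phi_1 + 6.4429 phi_2 - 3.4902 phi_3 = 4.1483
  (R3) 4.1483 phi_1 - 3.4902 phi_2 + 6.4429 phi_3 = -4.0822
Gaussian elimination:
  R2 <- R2 - (-3.4902/6.4429) R1 = R2 - (-0.541713) R1:  4.552215 phi_2 - 1.243014 phi_3 = 2.257615
  R3 <- R3 - (4.1483/6.4429) R1 = R3 - (0.643856) R1:  -1.243014 phi_2 + 3.771992 phi_3 = -1.835014
  R3 <- R3 - (-1.243014/4.552215) R2 = R3 - (-0.273057) R2:  3.432579 phi_3 = -1.218556
Back-substitution:
  phi_hat_3 = -1.218556 / 3.432579 = -0.354997
  phi_hat_2 = (2.257615 - (-1.243014)(-0.354997)) / 4.552215 = 0.399003
  phi_hat_1 = (-3.4902 - (-3.4902)(0.399003) - (4.1483)(-0.354997)) / 6.4429 = -0.097
So phi_hat = [-0.0970, 0.3990, -0.3550].
Therefore phi_hat_2 = 0.3990.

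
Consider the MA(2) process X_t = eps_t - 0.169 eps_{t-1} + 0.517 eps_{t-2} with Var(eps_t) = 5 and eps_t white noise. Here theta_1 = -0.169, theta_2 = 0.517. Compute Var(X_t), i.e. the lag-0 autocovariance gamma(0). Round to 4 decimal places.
\gamma(0) = 6.4793

For an MA(q) process X_t = eps_t + sum_i theta_i eps_{t-i} with
Var(eps_t) = sigma^2, the variance is
  gamma(0) = sigma^2 * (1 + sum_i theta_i^2).
  sum_i theta_i^2 = (-0.169)^2 + (0.517)^2 = 0.028561 + 0.267289 = 0.29585.
  gamma(0) = 5 * (1 + 0.29585) = 5 * 1.29585 = 6.47925, which rounds to 6.4793.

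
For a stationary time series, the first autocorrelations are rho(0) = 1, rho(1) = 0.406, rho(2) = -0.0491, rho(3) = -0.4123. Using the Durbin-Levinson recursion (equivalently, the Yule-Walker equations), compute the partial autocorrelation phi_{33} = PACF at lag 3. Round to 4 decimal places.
\phi_{33} = -0.3630

The PACF at lag k is phi_{kk}, the last component of the solution
to the Yule-Walker system G_k phi = r_k where
  (G_k)_{ij} = rho(|i - j|), (r_k)_i = rho(i), i,j = 1..k.
Equivalently, Durbin-Levinson gives phi_{kk} iteratively:
  phi_{11} = rho(1)
  phi_{kk} = [rho(k) - sum_{j=1..k-1} phi_{k-1,j} rho(k-j)]
            / [1 - sum_{j=1..k-1} phi_{k-1,j} rho(j)],
  phi_{k,j} = phi_{k-1,j} - phi_{kk} phi_{k-1,k-j},  j = 1..k-1.
Step k = 1:
  phi_11 = rho(1) = 0.406.
Step k = 2:
  phi_22 = [rho(2) - phi_11 rho(1)] / [1 - phi_11 rho(1)] = [-0.0491 - (0.406)(0.406)] / [1 - (0.406)(0.406)]
         = -0.213936 / 0.835164 = -0.25616.
  Update: phi_21 = phi_11 - phi_22 phi_11 = 0.406 - (-0.25616)(0.406) = 0.510001.
Step k = 3:
  phi_33 = [rho(3) - phi_21 rho(2) - phi_22 rho(1)] / [1 - phi_21 rho(1) - phi_22 rho(2)]
    numerator   = -0.4123 - (0.510001)(-0.0491) - (-0.25616)(0.406) = -0.28325779
    denominator = 1 - (0.510001)(0.406) - (-0.25616)(-0.0491) = 0.78036205
  phi_33 = -0.28325779 / 0.78036205 = -0.363.
Therefore phi_{33} = -0.3630.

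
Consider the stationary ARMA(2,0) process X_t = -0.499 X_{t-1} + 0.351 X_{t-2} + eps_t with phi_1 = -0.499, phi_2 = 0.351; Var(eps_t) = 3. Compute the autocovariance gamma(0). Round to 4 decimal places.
\gamma(0) = 8.3691

Multiply the model equation by X_{t-k} and take expectations. With theta_0 = psi_0 = 1 and psi_j the MA(infinity) weights, this gives
  gamma(k) - sum_i phi_i gamma(k-i) = c_k,
  c_k = sigma^2 * sum_{j=k..q} theta_j psi_{j-k}   (c_k = 0 for k > q),
using gamma(-m) = gamma(m).
Pure AR (q = 0): c_0 = sigma^2 = 3, c_k = 0 for k >= 1.
Equations for k = 0, 1, 2 (AR order 2, c_2 = 0):
  (E0) gamma(0) = phi_1 gamma(1) + phi_2 gamma(2) + c_0
  (E1) gamma(1) = phi_1 gamma(0) + phi_2 gamma(1) + c_1
  (E2) gamma(2) = phi_1 gamma(1) + phi_2 gamma(0)
From (E1): gamma(1) = A gamma(0) + B with
  A = phi_1 / (1 - phi_2) = -0.499 / 0.649 = -0.768875,   B = c_1 / (1 - phi_2) = 0 / 0.649 = 0.
Insert (E2) into (E0): gamma(0) (1 - phi_2^2) = phi_1 (1 + phi_2) gamma(1) + c_0.
  phi_1 (1 + phi_2) = (-0.499)(1.351) = -0.674149,   1 - phi_2^2 = 0.876799.
Replace gamma(1) by A gamma(0) + B and collect gamma(0):
  gamma(0) [0.876799 - (-0.674149)(-0.768875)] = c_0 = 3
  gamma(0) * 0.358463 = 3
  gamma(0) = 3 / 0.358463 = 8.369075.
Therefore gamma(0) = 8.3691 (to 4 decimal places).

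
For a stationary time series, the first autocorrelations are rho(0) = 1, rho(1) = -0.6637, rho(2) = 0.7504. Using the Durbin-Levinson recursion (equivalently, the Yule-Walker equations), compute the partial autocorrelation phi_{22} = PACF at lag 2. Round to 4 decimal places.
\phi_{22} = 0.5539

The PACF at lag k is phi_{kk}, the last component of the solution
to the Yule-Walker system G_k phi = r_k where
  (G_k)_{ij} = rho(|i - j|), (r_k)_i = rho(i), i,j = 1..k.
Equivalently, Durbin-Levinson gives phi_{kk} iteratively:
  phi_{11} = rho(1)
  phi_{kk} = [rho(k) - sum_{j=1..k-1} phi_{k-1,j} rho(k-j)]
            / [1 - sum_{j=1..k-1} phi_{k-1,j} rho(j)],
  phi_{k,j} = phi_{k-1,j} - phi_{kk} phi_{k-1,k-j},  j = 1..k-1.
Step k = 1:
  phi_11 = rho(1) = -0.6637.
Step k = 2:
  phi_22 = [rho(2) - phi_11 rho(1)] / [1 - phi_11 rho(1)] = [0.7504 - (-0.6637)(-0.6637)] / [1 - (-0.6637)(-0.6637)]
         = 0.30990231 / 0.55950231 = 0.5539.
Therefore phi_{22} = 0.5539.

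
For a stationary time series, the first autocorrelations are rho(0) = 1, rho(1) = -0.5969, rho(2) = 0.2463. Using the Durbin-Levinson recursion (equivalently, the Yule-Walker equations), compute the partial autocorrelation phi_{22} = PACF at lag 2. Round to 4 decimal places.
\phi_{22} = -0.1709

The PACF at lag k is phi_{kk}, the last component of the solution
to the Yule-Walker system G_k phi = r_k where
  (G_k)_{ij} = rho(|i - j|), (r_k)_i = rho(i), i,j = 1..k.
Equivalently, Durbin-Levinson gives phi_{kk} iteratively:
  phi_{11} = rho(1)
  phi_{kk} = [rho(k) - sum_{j=1..k-1} phi_{k-1,j} rho(k-j)]
            / [1 - sum_{j=1..k-1} phi_{k-1,j} rho(j)],
  phi_{k,j} = phi_{k-1,j} - phi_{kk} phi_{k-1,k-j},  j = 1..k-1.
Step k = 1:
  phi_11 = rho(1) = -0.5969.
Step k = 2:
  phi_22 = [rho(2) - phi_11 rho(1)] / [1 - phi_11 rho(1)] = [0.2463 - (-0.5969)(-0.5969)] / [1 - (-0.5969)(-0.5969)]
         = -0.10998961 / 0.64371039 = -0.1709.
Therefore phi_{22} = -0.1709.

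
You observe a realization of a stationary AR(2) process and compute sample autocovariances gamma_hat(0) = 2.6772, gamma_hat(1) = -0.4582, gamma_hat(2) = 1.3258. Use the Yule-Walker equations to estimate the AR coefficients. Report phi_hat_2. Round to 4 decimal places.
\hat\phi_{2} = 0.4800

The Yule-Walker equations for an AR(p) process read, in matrix form,
  Gamma_p phi = r_p,   with   (Gamma_p)_{ij} = gamma(|i - j|),
                       (r_p)_i = gamma(i),   i,j = 1..p.
Substitute the sample gammas (Toeplitz matrix and right-hand side of size 2):
  Gamma_p = [[2.6772, -0.4582], [-0.4582, 2.6772]]
  r_p     = [-0.4582, 1.3258]
Written out:
  2.6772 phi_1 - 0.4582 phi_2 = -0.4582
  -0.4582 phi_1 + 2.6772 phi_2 = 1.3258
Solve by Cramer's rule:
  det = gamma(0)^2 - gamma(1)^2 = (2.6772)^2 - (-0.4582)^2 = 7.16739984 - 0.20994724 = 6.9574526
  phi_hat_1 = [gamma(1) gamma(0) - gamma(1) gamma(2)] / det = [(-0.4582)(2.6772) - (-0.4582)(1.3258)] / 6.9574526 = -0.61921148 / 6.9574526 = -0.089
  phi_hat_2 = [gamma(0) gamma(2) - gamma(1)^2] / det = [(2.6772)(1.3258) - (-0.4582)^2] / 6.9574526 = 3.33948452 / 6.9574526 = 0.48
So phi_hat = [-0.0890, 0.4800].
Therefore phi_hat_2 = 0.4800.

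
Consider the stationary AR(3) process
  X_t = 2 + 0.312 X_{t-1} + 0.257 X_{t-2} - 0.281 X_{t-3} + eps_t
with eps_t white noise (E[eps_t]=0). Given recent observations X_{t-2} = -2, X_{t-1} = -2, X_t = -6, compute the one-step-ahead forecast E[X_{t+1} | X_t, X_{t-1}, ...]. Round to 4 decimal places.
E[X_{t+1} \mid \mathcal F_t] = 0.1760

For an AR(p) model X_t = c + sum_i phi_i X_{t-i} + eps_t, the
one-step-ahead conditional mean is
  E[X_{t+1} | X_t, ...] = c + sum_i phi_i X_{t+1-i}.
Substitute known values:
  E[X_{t+1} | ...] = 2 + (0.312) * (-6) + (0.257) * (-2) + (-0.281) * (-2)
                   = 0.1760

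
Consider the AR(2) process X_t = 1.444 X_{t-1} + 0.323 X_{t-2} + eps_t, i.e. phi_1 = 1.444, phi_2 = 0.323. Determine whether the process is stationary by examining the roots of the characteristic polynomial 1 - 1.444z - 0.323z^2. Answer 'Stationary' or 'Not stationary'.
\text{Not stationary}

The AR(p) characteristic polynomial is P(z) = 1 - 1.444z - 0.323z^2.
Stationarity requires all roots to lie outside the unit circle, i.e. |z| > 1 for every root.
Set 1 + (-1.444) z + (-0.323) z^2 = 0, i.e. a z^2 + b z + c = 0 with a = -0.323, b = -1.444, c = 1.
Discriminant D = b^2 - 4ac = (-1.444)^2 - 4*(-0.323)*1 = 2.085136 - (-1.292) = 3.377136.
D >= 0, so the roots are real: z = (-b +/- sqrt(D)) / (2a) = (1.444 +/- 1.837699) / (-0.646).
  z_1 = (1.444 + 1.837699) / (-0.646) = -5.08,   |z_1| = 5.08.
  z_2 = (1.444 - 1.837699) / (-0.646) = 0.6094,   |z_2| = 0.6094.
Moduli of all roots: 5.0800, 0.6094.
All moduli strictly greater than 1? No.
Verdict: Not stationary.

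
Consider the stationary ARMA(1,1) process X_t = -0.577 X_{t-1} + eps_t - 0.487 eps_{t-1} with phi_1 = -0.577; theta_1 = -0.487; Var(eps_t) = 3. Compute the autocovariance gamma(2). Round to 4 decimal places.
\gamma(2) = 3.5368

Multiply the model equation by X_{t-k} and take expectations. With theta_0 = psi_0 = 1 and psi_j the MA(infinity) weights, this gives
  gamma(k) - sum_i phi_i gamma(k-i) = c_k,
  c_k = sigma^2 * sum_{j=k..q} theta_j psi_{j-k}   (c_k = 0 for k > q),
using gamma(-m) = gamma(m).
psi-weights needed (psi_j = theta_j + sum_i phi_i psi_{j-i}):
  psi_1 = theta_1 + phi_1 = -0.487 + (-0.577) = -1.064
Right-hand sides:
  c_0 = sigma^2 (1 + theta_1 psi_1) = 3 * (1 + (-0.487)(-1.064)) = 3 * 1.518168 = 4.554504
  c_1 = sigma^2 theta_1 = 3 * (-0.487) = -1.461
  c_2 = 0
Equations for k = 0 and k = 1 (AR order 1):
  gamma(0) = phi_1 gamma(1) + c_0
  gamma(1) = phi_1 gamma(0) + c_1
Substituting the second into the first: gamma(0) (1 - phi_1^2) = c_0 + phi_1 c_1, so
  gamma(0) = (c_0 + phi_1 c_1) / (1 - phi_1^2) = (4.554504 + (-0.577)(-1.461)) / (1 - (-0.577)^2) = 5.397501 / 0.667071 = 8.091344.
  gamma(1) = phi_1 gamma(0) + c_1 = (-0.577)(8.091344) + (-1.461) = -6.129706.
For k = 2 (> q): gamma(2) = phi_1 gamma(1) = (-0.577)(-6.129706) = 3.53684.
Therefore gamma(2) = 3.5368 (to 4 decimal places).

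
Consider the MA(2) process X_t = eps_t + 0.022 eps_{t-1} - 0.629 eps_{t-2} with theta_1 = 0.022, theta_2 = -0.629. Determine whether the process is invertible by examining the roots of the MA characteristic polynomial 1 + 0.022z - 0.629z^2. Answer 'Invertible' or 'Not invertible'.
\text{Invertible}

The MA(q) characteristic polynomial is P(z) = 1 + 0.022z - 0.629z^2.
Invertibility requires all roots to lie outside the unit circle, i.e. |z| > 1 for every root.
Set 1 + (0.022) z + (-0.629) z^2 = 0, i.e. a z^2 + b z + c = 0 with a = -0.629, b = 0.022, c = 1.
Discriminant D = b^2 - 4ac = (0.022)^2 - 4*(-0.629)*1 = 0.000484 - (-2.516) = 2.516484.
D >= 0, so the roots are real: z = (-b +/- sqrt(D)) / (2a) = (-0.022 +/- 1.586343) / (-1.258).
  z_1 = (-0.022 + 1.586343) / (-1.258) = -1.2435,   |z_1| = 1.2435.
  z_2 = (-0.022 - 1.586343) / (-1.258) = 1.2785,   |z_2| = 1.2785.
Moduli of all roots: 1.2435, 1.2785.
All moduli strictly greater than 1? Yes.
Verdict: Invertible.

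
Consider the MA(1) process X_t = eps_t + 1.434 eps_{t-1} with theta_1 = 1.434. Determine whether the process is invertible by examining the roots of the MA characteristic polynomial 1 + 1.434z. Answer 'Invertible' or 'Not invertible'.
\text{Not invertible}

The MA(q) characteristic polynomial is P(z) = 1 + 1.434z.
Invertibility requires all roots to lie outside the unit circle, i.e. |z| > 1 for every root.
This is linear in z: 1 + (1.434) z = 0  =>  z = -1/(1.434) = -0.69735,  |z| = 0.69735.
Moduli of all roots: 0.6974.
All moduli strictly greater than 1? No.
Verdict: Not invertible.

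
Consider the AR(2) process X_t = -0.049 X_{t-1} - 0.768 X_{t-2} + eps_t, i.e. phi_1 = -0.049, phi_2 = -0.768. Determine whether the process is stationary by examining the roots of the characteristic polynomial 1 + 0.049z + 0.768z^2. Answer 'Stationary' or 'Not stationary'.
\text{Stationary}

The AR(p) characteristic polynomial is P(z) = 1 + 0.049z + 0.768z^2.
Stationarity requires all roots to lie outside the unit circle, i.e. |z| > 1 for every root.
Set 1 + (0.049) z + (0.768) z^2 = 0, i.e. a z^2 + b z + c = 0 with a = 0.768, b = 0.049, c = 1.
Discriminant D = b^2 - 4ac = (0.049)^2 - 4*(0.768)*1 = 0.002401 - (3.072) = -3.069599.
D < 0, so the roots are the complex-conjugate pair z = (-b +/- i sqrt(-D)) / (2a) = -0.0319 +/- 1.1406i.
For a conjugate pair |z|^2 = z * conj(z) = (product of roots) = c/a = 1/(0.768) = 1.302083, so |z| = sqrt(1.302083) = 1.1411 for both roots.
Moduli of all roots: 1.1411, 1.1411.
All moduli strictly greater than 1? Yes.
Verdict: Stationary.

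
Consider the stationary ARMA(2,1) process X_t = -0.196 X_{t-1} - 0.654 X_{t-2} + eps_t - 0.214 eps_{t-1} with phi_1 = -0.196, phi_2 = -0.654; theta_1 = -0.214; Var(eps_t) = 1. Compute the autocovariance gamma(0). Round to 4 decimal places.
\gamma(0) = 1.9433

Multiply the model equation by X_{t-k} and take expectations. With theta_0 = psi_0 = 1 and psi_j the MA(infinity) weights, this gives
  gamma(k) - sum_i phi_i gamma(k-i) = c_k,
  c_k = sigma^2 * sum_{j=k..q} theta_j psi_{j-k}   (c_k = 0 for k > q),
using gamma(-m) = gamma(m).
psi-weights needed (psi_j = theta_j + sum_i phi_i psi_{j-i}):
  psi_1 = theta_1 + phi_1 = -0.214 + (-0.196) = -0.41
Right-hand sides:
  c_0 = sigma^2 (1 + theta_1 psi_1) = 1 * (1 + (-0.214)(-0.41)) = 1 * 1.08774 = 1.08774
  c_1 = sigma^2 theta_1 = 1 * (-0.214) = -0.214
  c_2 = 0
Equations for k = 0, 1, 2 (AR order 2, c_2 = 0):
  (E0) gamma(0) = phi_1 gamma(1) + phi_2 gamma(2) + c_0
  (E1) gamma(1) = phi_1 gamma(0) + phi_2 gamma(1) + c_1
  (E2) gamma(2) = phi_1 gamma(1) + phi_2 gamma(0)
From (E1): gamma(1) = A gamma(0) + B with
  A = phi_1 / (1 - phi_2) = -0.196 / 1.654 = -0.118501,   B = c_1 / (1 - phi_2) = -0.214 / 1.654 = -0.129383.
Insert (E2) into (E0): gamma(0) (1 - phi_2^2) = phi_1 (1 + phi_2) gamma(1) + c_0.
  phi_1 (1 + phi_2) = (-0.196)(0.346) = -0.067816,   1 - phi_2^2 = 0.572284.
Replace gamma(1) by A gamma(0) + B and collect gamma(0):
  gamma(0) [0.572284 - (-0.067816)(-0.118501)] = (-0.067816)(-0.129383) + 1.08774
  gamma(0) * 0.564248 = 1.096514
  gamma(0) = 1.096514 / 0.564248 = 1.943321.
Therefore gamma(0) = 1.9433 (to 4 decimal places).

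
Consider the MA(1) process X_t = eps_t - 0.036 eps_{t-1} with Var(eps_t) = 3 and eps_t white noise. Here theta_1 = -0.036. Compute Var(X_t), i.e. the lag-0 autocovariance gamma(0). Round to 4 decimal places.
\gamma(0) = 3.0039

For an MA(q) process X_t = eps_t + sum_i theta_i eps_{t-i} with
Var(eps_t) = sigma^2, the variance is
  gamma(0) = sigma^2 * (1 + sum_i theta_i^2).
  sum_i theta_i^2 = (-0.036)^2 = 0.001296.
  gamma(0) = 3 * (1 + 0.001296) = 3 * 1.001296 = 3.003888, which rounds to 3.0039.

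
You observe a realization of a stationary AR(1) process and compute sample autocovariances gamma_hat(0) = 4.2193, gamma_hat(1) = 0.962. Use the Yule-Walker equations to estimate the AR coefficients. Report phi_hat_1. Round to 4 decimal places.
\hat\phi_{1} = 0.2280

The Yule-Walker equations for an AR(p) process read, in matrix form,
  Gamma_p phi = r_p,   with   (Gamma_p)_{ij} = gamma(|i - j|),
                       (r_p)_i = gamma(i),   i,j = 1..p.
Substitute the sample gammas (Toeplitz matrix and right-hand side of size 1):
  Gamma_p = [[4.2193]]
  r_p     = [0.962]
With p = 1 this is the single equation gamma(0) phi_1 = gamma(1):
  phi_hat_1 = gamma(1) / gamma(0) = 0.962 / 4.2193 = 0.2280.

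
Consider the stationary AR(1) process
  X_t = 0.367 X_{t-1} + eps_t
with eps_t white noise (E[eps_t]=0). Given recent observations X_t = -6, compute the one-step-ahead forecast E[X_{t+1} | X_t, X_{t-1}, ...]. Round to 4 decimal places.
E[X_{t+1} \mid \mathcal F_t] = -2.2020

For an AR(p) model X_t = c + sum_i phi_i X_{t-i} + eps_t, the
one-step-ahead conditional mean is
  E[X_{t+1} | X_t, ...] = c + sum_i phi_i X_{t+1-i}.
Substitute known values:
  E[X_{t+1} | ...] = (0.367) * (-6)
                   = -2.2020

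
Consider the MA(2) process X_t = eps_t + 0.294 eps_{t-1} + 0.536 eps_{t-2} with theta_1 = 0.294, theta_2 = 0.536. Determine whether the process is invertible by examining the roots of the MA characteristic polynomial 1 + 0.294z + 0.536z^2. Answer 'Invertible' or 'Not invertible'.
\text{Invertible}

The MA(q) characteristic polynomial is P(z) = 1 + 0.294z + 0.536z^2.
Invertibility requires all roots to lie outside the unit circle, i.e. |z| > 1 for every root.
Set 1 + (0.294) z + (0.536) z^2 = 0, i.e. a z^2 + b z + c = 0 with a = 0.536, b = 0.294, c = 1.
Discriminant D = b^2 - 4ac = (0.294)^2 - 4*(0.536)*1 = 0.086436 - (2.144) = -2.057564.
D < 0, so the roots are the complex-conjugate pair z = (-b +/- i sqrt(-D)) / (2a) = -0.2743 +/- 1.3381i.
For a conjugate pair |z|^2 = z * conj(z) = (product of roots) = c/a = 1/(0.536) = 1.865672, so |z| = sqrt(1.865672) = 1.3659 for both roots.
Moduli of all roots: 1.3659, 1.3659.
All moduli strictly greater than 1? Yes.
Verdict: Invertible.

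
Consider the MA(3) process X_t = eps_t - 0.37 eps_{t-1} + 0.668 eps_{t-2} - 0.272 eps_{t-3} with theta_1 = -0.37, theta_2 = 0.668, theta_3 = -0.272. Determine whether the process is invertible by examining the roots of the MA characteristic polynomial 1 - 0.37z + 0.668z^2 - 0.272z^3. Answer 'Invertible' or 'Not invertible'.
\text{Invertible}

The MA(q) characteristic polynomial is P(z) = 1 - 0.37z + 0.668z^2 - 0.272z^3.
Invertibility requires all roots to lie outside the unit circle, i.e. |z| > 1 for every root.
Degree 3: look for a simple real root z0 first, then factor out (1 - z/z0) and solve the remaining quadratic.
Testing z0 = 2.5: P(2.5) = 1 + (-0.37)(2.5) + (0.668)(2.5)^2 + (-0.272)(2.5)^3
  = 1 + (-0.925) + (4.175) + (-4.25) = 0.  So z_0 = 2.5 is a root, |z_0| = 2.5.
Divide out the factor (1 - 0.4 z) = (1 - z/z0) (since 1/z0 = 0.4):
  P(z) = (1 - 0.4 z)(1 + (0.03) z + (0.68) z^2)
  [check: z-coef 0.03 - (0.4) = -0.37; z^2-coef 0.68 - (0.4)(0.03) = 0.668; z^3-coef -(0.4)(0.68) = -0.272.]
Remaining roots from the quadratic factor 1 + (0.03) z + (0.68) z^2:
  Set 1 + (0.03) z + (0.68) z^2 = 0, i.e. a z^2 + b z + c = 0 with a = 0.68, b = 0.03, c = 1.
  Discriminant D = b^2 - 4ac = (0.03)^2 - 4*(0.68)*1 = 0.0009 - (2.72) = -2.7191.
  D < 0, so the roots are the complex-conjugate pair z = (-b +/- i sqrt(-D)) / (2a) = -0.0221 +/- 1.2125i.
  For a conjugate pair |z|^2 = z * conj(z) = (product of roots) = c/a = 1/(0.68) = 1.470588, so |z| = sqrt(1.470588) = 1.2127 for both roots.
Moduli of all roots: 2.5000, 1.2127, 1.2127.
All moduli strictly greater than 1? Yes.
Verdict: Invertible.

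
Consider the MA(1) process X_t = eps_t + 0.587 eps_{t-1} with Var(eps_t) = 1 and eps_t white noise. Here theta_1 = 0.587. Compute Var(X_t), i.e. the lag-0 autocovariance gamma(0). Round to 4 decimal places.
\gamma(0) = 1.3446

For an MA(q) process X_t = eps_t + sum_i theta_i eps_{t-i} with
Var(eps_t) = sigma^2, the variance is
  gamma(0) = sigma^2 * (1 + sum_i theta_i^2).
  sum_i theta_i^2 = (0.587)^2 = 0.344569.
  gamma(0) = 1 * (1 + 0.344569) = 1 * 1.344569 = 1.344569, which rounds to 1.3446.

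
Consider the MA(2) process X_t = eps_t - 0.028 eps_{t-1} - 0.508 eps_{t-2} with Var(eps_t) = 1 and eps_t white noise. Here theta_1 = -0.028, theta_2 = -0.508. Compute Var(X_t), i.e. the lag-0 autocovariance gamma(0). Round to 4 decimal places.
\gamma(0) = 1.2588

For an MA(q) process X_t = eps_t + sum_i theta_i eps_{t-i} with
Var(eps_t) = sigma^2, the variance is
  gamma(0) = sigma^2 * (1 + sum_i theta_i^2).
  sum_i theta_i^2 = (-0.028)^2 + (-0.508)^2 = 0.000784 + 0.258064 = 0.258848.
  gamma(0) = 1 * (1 + 0.258848) = 1 * 1.258848 = 1.258848, which rounds to 1.2588.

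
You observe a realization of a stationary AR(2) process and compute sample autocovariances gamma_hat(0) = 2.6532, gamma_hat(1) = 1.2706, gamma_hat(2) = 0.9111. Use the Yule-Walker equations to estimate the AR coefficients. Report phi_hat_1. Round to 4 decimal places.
\hat\phi_{1} = 0.4080

The Yule-Walker equations for an AR(p) process read, in matrix form,
  Gamma_p phi = r_p,   with   (Gamma_p)_{ij} = gamma(|i - j|),
                       (r_p)_i = gamma(i),   i,j = 1..p.
Substitute the sample gammas (Toeplitz matrix and right-hand side of size 2):
  Gamma_p = [[2.6532, 1.2706], [1.2706, 2.6532]]
  r_p     = [1.2706, 0.9111]
Written out:
  2.6532 phi_1 + 1.2706 phi_2 = 1.2706
  1.2706 phi_1 + 2.6532 phi_2 = 0.9111
Solve by Cramer's rule:
  det = gamma(0)^2 - gamma(1)^2 = (2.6532)^2 - (1.2706)^2 = 7.03947024 - 1.61442436 = 5.42504588
  phi_hat_1 = [gamma(1) gamma(0) - gamma(1) gamma(2)] / det = [(1.2706)(2.6532) - (1.2706)(0.9111)] / 5.42504588 = 2.21351226 / 5.42504588 = 0.408
  phi_hat_2 = [gamma(0) gamma(2) - gamma(1)^2] / det = [(2.6532)(0.9111) - (1.2706)^2] / 5.42504588 = 0.80290616 / 5.42504588 = 0.148
So phi_hat = [0.4080, 0.1480].
Therefore phi_hat_1 = 0.4080.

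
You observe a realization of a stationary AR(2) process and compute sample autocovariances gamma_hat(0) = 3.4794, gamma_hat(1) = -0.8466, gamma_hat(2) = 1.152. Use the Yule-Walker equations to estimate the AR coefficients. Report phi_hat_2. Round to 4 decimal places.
\hat\phi_{2} = 0.2890

The Yule-Walker equations for an AR(p) process read, in matrix form,
  Gamma_p phi = r_p,   with   (Gamma_p)_{ij} = gamma(|i - j|),
                       (r_p)_i = gamma(i),   i,j = 1..p.
Substitute the sample gammas (Toeplitz matrix and right-hand side of size 2):
  Gamma_p = [[3.4794, -0.8466], [-0.8466, 3.4794]]
  r_p     = [-0.8466, 1.152]
Written out:
  3.4794 phi_1 - 0.8466 phi_2 = -0.8466
  -0.8466 phi_1 + 3.4794 phi_2 = 1.152
Solve by Cramer's rule:
  det = gamma(0)^2 - gamma(1)^2 = (3.4794)^2 - (-0.8466)^2 = 12.10622436 - 0.71673156 = 11.3894928
  phi_hat_1 = [gamma(1) gamma(0) - gamma(1) gamma(2)] / det = [(-0.8466)(3.4794) - (-0.8466)(1.152)] / 11.3894928 = -1.97037684 / 11.3894928 = -0.173
  phi_hat_2 = [gamma(0) gamma(2) - gamma(1)^2] / det = [(3.4794)(1.152) - (-0.8466)^2] / 11.3894928 = 3.29153724 / 11.3894928 = 0.289
So phi_hat = [-0.1730, 0.2890].
Therefore phi_hat_2 = 0.2890.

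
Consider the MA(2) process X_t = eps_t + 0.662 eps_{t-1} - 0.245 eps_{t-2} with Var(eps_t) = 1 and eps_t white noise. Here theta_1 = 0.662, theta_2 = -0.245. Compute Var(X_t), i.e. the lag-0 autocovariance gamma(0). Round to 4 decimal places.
\gamma(0) = 1.4983

For an MA(q) process X_t = eps_t + sum_i theta_i eps_{t-i} with
Var(eps_t) = sigma^2, the variance is
  gamma(0) = sigma^2 * (1 + sum_i theta_i^2).
  sum_i theta_i^2 = (0.662)^2 + (-0.245)^2 = 0.438244 + 0.060025 = 0.498269.
  gamma(0) = 1 * (1 + 0.498269) = 1 * 1.498269 = 1.498269, which rounds to 1.4983.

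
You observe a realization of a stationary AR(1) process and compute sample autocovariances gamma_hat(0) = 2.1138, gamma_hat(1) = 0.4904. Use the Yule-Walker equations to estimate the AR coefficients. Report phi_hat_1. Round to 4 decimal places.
\hat\phi_{1} = 0.2320

The Yule-Walker equations for an AR(p) process read, in matrix form,
  Gamma_p phi = r_p,   with   (Gamma_p)_{ij} = gamma(|i - j|),
                       (r_p)_i = gamma(i),   i,j = 1..p.
Substitute the sample gammas (Toeplitz matrix and right-hand side of size 1):
  Gamma_p = [[2.1138]]
  r_p     = [0.4904]
With p = 1 this is the single equation gamma(0) phi_1 = gamma(1):
  phi_hat_1 = gamma(1) / gamma(0) = 0.4904 / 2.1138 = 0.2320.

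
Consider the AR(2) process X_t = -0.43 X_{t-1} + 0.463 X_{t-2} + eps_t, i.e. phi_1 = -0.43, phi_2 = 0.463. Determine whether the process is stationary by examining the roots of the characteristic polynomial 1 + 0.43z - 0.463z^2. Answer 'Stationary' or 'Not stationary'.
\text{Stationary}

The AR(p) characteristic polynomial is P(z) = 1 + 0.43z - 0.463z^2.
Stationarity requires all roots to lie outside the unit circle, i.e. |z| > 1 for every root.
Set 1 + (0.43) z + (-0.463) z^2 = 0, i.e. a z^2 + b z + c = 0 with a = -0.463, b = 0.43, c = 1.
Discriminant D = b^2 - 4ac = (0.43)^2 - 4*(-0.463)*1 = 0.1849 - (-1.852) = 2.0369.
D >= 0, so the roots are real: z = (-b +/- sqrt(D)) / (2a) = (-0.43 +/- 1.4272) / (-0.926).
  z_1 = (-0.43 + 1.4272) / (-0.926) = -1.0769,   |z_1| = 1.0769.
  z_2 = (-0.43 - 1.4272) / (-0.926) = 2.0056,   |z_2| = 2.0056.
Moduli of all roots: 1.0769, 2.0056.
All moduli strictly greater than 1? Yes.
Verdict: Stationary.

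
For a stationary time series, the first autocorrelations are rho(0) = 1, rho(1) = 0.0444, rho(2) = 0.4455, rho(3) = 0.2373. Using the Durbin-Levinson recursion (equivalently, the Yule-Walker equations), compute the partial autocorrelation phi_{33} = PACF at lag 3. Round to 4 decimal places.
\phi_{33} = 0.2579

The PACF at lag k is phi_{kk}, the last component of the solution
to the Yule-Walker system G_k phi = r_k where
  (G_k)_{ij} = rho(|i - j|), (r_k)_i = rho(i), i,j = 1..k.
Equivalently, Durbin-Levinson gives phi_{kk} iteratively:
  phi_{11} = rho(1)
  phi_{kk} = [rho(k) - sum_{j=1..k-1} phi_{k-1,j} rho(k-j)]
            / [1 - sum_{j=1..k-1} phi_{k-1,j} rho(j)],
  phi_{k,j} = phi_{k-1,j} - phi_{kk} phi_{k-1,k-j},  j = 1..k-1.
Step k = 1:
  phi_11 = rho(1) = 0.0444.
Step k = 2:
  phi_22 = [rho(2) - phi_11 rho(1)] / [1 - phi_11 rho(1)] = [0.4455 - (0.0444)(0.0444)] / [1 - (0.0444)(0.0444)]
         = 0.44352864 / 0.99802864 = 0.444405.
  Update: phi_21 = phi_11 - phi_22 phi_11 = 0.0444 - (0.444405)(0.0444) = 0.024668.
Step k = 3:
  phi_33 = [rho(3) - phi_21 rho(2) - phi_22 rho(1)] / [1 - phi_21 rho(1) - phi_22 rho(2)]
    numerator   = 0.2373 - (0.024668)(0.4455) - (0.444405)(0.0444) = 0.20657864
    denominator = 1 - (0.024668)(0.0444) - (0.444405)(0.4455) = 0.80092242
  phi_33 = 0.20657864 / 0.80092242 = 0.2579.
Therefore phi_{33} = 0.2579.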